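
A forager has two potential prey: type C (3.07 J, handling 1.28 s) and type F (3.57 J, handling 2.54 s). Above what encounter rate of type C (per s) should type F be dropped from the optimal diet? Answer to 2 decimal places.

1.11 per s

Drop type F once their profitability E₂/h₂ falls below the rate achievable on type C alone: E₂/h₂ = λE₁/(1 + λh₁).
Solve for λ: λE₁h₂ = E₂(1 + λh₁) → λ(E₁h₂ − E₂h₁) = E₂ → λ = E₂/(E₁h₂ − E₂h₁).
λ = 3.57/(3.07×2.54 − 3.57×1.28) = 3.57/3.228 = 1.106 per s.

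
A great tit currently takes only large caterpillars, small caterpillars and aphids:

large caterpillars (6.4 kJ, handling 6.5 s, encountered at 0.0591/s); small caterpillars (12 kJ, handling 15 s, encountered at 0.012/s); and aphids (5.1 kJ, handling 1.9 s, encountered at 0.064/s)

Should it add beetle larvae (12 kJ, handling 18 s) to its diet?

Yes

On large caterpillars, small caterpillars and aphids alone, R = ΣλE/(1+Σλh) = 0.8486/1.686 = 0.5034 kJ/s.
Profitability of beetle larvae: 12/18 = 0.6667 kJ/s.
0.6667 > 0.5034, so adding beetle larvae raises the average — include it.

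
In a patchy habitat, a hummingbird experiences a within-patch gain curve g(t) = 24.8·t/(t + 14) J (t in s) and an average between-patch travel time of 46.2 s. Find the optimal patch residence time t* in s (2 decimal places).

Optimal t* satisfies g'(t*) = g(t*)/(T + t*).
g'(t) = 24.8·14/(t + 14)². Setting 24.8·14/(t+14)² = 24.8t/[(t+14)(46.2+t)] gives 14(46.2+t) = t(t+14), so t² = 14×46.2 = 646.8.
t* = √646.8 = 25.43 s.

25.43 s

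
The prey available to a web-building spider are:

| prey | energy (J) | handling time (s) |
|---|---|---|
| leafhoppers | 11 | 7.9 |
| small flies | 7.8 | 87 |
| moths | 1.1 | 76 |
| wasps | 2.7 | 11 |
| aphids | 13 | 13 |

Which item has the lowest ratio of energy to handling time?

Profitability E/h (J/s): leafhoppers = 11/7.9 = 1.39, small flies = 7.8/87 = 0.0897, moths = 1.1/76 = 0.0145, wasps = 2.7/11 = 0.245, aphids = 13/13 = 1.
Ranked: leafhoppers > aphids > wasps > small flies > moths.

moths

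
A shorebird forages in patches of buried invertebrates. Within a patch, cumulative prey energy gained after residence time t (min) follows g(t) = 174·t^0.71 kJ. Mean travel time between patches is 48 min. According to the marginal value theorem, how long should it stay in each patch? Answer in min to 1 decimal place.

117.5 min

Maximise g(t)/(T+t): set derivative to zero → g'(t)(T+t) = g(t).
g'(t) = 0.71·174·t^-0.29. Setting 0.71·174·t^-0.29 = 174·t^0.71/(48+t) gives 0.71(48+t) = t, so 0.29·t = 0.71×48.
t* = 0.71×48/0.29 = 117.5 min.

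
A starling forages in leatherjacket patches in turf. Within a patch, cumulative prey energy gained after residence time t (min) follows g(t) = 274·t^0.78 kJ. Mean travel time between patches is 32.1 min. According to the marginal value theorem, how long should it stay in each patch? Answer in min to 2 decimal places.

Maximise g(t)/(T+t): set derivative to zero → g'(t)(T+t) = g(t).
g'(t) = 0.78·274·t^-0.22. Setting 0.78·274·t^-0.22 = 274·t^0.78/(32.1+t) gives 0.78(32.1+t) = t, so 0.22·t = 0.78×32.1.
t* = 0.78×32.1/0.22 = 113.8 min.

113.81 min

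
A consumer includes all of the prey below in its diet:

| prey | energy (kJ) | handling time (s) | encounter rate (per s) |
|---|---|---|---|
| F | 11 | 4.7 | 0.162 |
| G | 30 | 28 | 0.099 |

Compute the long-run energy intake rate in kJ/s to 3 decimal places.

1.048 kJ/s

Energy encountered per unit search time: 0.162×11 + 0.099×30 = 4.752 kJ/s.
Handling time per unit search time: 0.162×4.7 + 0.099×28 = 3.533.
Rate = 4.752/(1 + 3.533) = 1.048 kJ/s.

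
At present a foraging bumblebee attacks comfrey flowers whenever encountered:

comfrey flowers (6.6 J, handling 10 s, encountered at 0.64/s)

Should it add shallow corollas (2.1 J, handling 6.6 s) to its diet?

No

On comfrey flowers alone, R = ΣλE/(1+Σλh) = 4.224/7.4 = 0.5708 J/s.
shallow corollas: E/h = 2.1/6.6 = 0.3182 J/s.
0.3182 < 0.5708, so adding shallow corollas would lower the average — exclude it.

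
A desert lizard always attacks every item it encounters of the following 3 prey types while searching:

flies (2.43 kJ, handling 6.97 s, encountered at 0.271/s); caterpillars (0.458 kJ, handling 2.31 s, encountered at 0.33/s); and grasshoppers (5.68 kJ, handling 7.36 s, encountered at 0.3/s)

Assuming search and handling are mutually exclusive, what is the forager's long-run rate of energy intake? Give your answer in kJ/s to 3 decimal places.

Energy encountered per unit search time: 0.271×2.43 + 0.33×0.458 + 0.3×5.68 = 2.514 kJ/s.
Handling time per unit search time: 0.271×6.97 + 0.33×2.31 + 0.3×7.36 = 4.859.
Rate = 2.514/(1 + 4.859) = 0.429 kJ/s.

0.429 kJ/s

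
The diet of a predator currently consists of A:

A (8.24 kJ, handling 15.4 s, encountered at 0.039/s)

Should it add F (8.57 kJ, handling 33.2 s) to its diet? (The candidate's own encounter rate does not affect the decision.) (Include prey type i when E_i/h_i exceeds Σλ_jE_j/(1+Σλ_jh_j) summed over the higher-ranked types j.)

Yes

Intake rate on the current diet: R = (0.039×8.24) / (1 + 0.039×15.4) = 0.3214/1.601 = 0.2008 kJ/s.
Profitability of F: 8.57/33.2 = 0.2581 kJ/s.
Since 0.2581 > R, including F increases the long-run rate.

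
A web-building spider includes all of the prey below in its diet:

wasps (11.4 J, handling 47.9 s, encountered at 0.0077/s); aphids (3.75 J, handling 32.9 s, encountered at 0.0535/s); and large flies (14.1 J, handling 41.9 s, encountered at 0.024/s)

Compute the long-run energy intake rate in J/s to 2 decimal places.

R = Σλ_iE_i / (1 + Σλ_ih_i)
Numerator: 0.0077×11.4 + 0.0535×3.75 + 0.024×14.1 = 0.6268
Denominator: 1 + 0.0077×47.9 + 0.0535×32.9 + 0.024×41.9 = 4.135
R = 0.6268/4.135 = 0.1516 J/s

0.15 J/s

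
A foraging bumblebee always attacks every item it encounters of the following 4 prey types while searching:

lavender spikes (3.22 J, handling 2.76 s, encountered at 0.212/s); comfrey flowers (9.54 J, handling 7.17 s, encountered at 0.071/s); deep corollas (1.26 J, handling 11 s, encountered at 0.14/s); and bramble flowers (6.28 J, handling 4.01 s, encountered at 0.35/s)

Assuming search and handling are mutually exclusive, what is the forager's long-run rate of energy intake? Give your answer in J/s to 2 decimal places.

0.74 J/s

R = Σλ_iE_i / (1 + Σλ_ih_i)
Numerator: 0.212×3.22 + 0.071×9.54 + 0.14×1.26 + 0.35×6.28 = 3.734
Denominator: 1 + 0.212×2.76 + 0.071×7.17 + 0.14×11 + 0.35×4.01 = 5.038
R = 3.734/5.038 = 0.7413 J/s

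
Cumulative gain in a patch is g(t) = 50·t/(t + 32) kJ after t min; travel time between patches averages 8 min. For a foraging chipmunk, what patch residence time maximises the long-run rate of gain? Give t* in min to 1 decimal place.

16.0 min

Optimal t* satisfies g'(t*) = g(t*)/(T + t*).
g'(t) = 50·32/(t + 32)². Setting 50·32/(t+32)² = 50t/[(t+32)(8+t)] gives 32(8+t) = t(t+32), so t² = 32×8 = 256.
t* = √256 = 16 min.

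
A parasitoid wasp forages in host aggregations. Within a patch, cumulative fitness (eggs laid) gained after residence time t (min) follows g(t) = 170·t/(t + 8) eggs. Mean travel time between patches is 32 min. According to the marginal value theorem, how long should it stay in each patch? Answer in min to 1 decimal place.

16.0 min

Maximise g(t)/(T+t): set derivative to zero → g'(t)(T+t) = g(t).
g'(t) = 170·8/(t + 8)². Setting 170·8/(t+8)² = 170t/[(t+8)(32+t)] gives 8(32+t) = t(t+8), so t² = 8×32 = 256.
t* = √256 = 16 min.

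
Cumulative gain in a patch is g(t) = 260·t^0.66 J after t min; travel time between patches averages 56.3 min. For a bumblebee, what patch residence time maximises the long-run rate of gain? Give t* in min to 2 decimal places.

109.29 min

By the marginal value theorem, leave when the instantaneous gain rate g'(t) equals the habitat-wide average g(t)/(T + t).
g'(t) = 0.66·260·t^-0.34. Setting 0.66·260·t^-0.34 = 260·t^0.66/(56.3+t) gives 0.66(56.3+t) = t, so 0.34·t = 0.66×56.3.
t* = 0.66×56.3/0.34 = 109.3 min.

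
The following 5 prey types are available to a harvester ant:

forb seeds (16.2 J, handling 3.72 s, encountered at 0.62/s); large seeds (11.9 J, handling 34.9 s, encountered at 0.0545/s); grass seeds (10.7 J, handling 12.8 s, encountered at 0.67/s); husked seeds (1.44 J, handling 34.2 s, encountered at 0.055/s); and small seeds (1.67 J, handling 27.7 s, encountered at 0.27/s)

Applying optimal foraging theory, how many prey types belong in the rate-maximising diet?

Rank by E/h (J/s): forb seeds 4.35, grass seeds 0.836, large seeds 0.341, small seeds 0.0603, husked seeds 0.0421. Include each in turn until the next type's E/h falls below the running intake rate.
Rate on top 1: 3.038. grass seeds: 0.836 < 3.038 → exclude; stop.
Optimal diet: forb seeds — 1 of 5 types.

1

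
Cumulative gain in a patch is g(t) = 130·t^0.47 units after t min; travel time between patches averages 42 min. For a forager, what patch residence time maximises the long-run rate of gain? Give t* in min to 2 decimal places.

Optimal t* satisfies g'(t*) = g(t*)/(T + t*).
g'(t) = 0.47·130·t^-0.53. Setting 0.47·130·t^-0.53 = 130·t^0.47/(42+t) gives 0.47(42+t) = t, so 0.53·t = 0.47×42.
t* = 0.47×42/0.53 = 37.25 min.

37.25 min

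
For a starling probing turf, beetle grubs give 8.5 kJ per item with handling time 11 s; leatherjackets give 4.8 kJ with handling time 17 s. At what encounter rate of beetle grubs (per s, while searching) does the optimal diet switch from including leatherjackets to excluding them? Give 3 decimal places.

0.052 per s

At the threshold, the rate on beetle grubs alone equals the profitability of leatherjackets: λ·8.5/(1 + λ·11) = 4.8/17 = 0.2824.
Rearranging, λ(8.5 − 0.2824×11) = 0.2824, so λ = 0.2824/5.394 = 0.05234 per s.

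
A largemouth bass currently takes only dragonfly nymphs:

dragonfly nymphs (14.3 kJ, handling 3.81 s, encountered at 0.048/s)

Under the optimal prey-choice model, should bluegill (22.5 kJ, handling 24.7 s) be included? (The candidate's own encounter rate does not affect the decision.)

Current rate: (0.048×14.3)/(1 + 0.048×3.81) = 0.5803 kJ/s.
bluegill: E/h = 22.5/24.7 = 0.9109 kJ/s.
0.9109 > 0.5803, so adding bluegill raises the average — include it.

Yes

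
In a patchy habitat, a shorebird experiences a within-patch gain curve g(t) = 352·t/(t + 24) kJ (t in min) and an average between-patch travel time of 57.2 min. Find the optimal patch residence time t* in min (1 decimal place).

37.1 min

Maximise g(t)/(T+t): set derivative to zero → g'(t)(T+t) = g(t).
g'(t) = 352·24/(t + 24)². Setting 352·24/(t+24)² = 352t/[(t+24)(57.2+t)] gives 24(57.2+t) = t(t+24), so t² = 24×57.2 = 1373.
t* = √1373 = 37.05 min.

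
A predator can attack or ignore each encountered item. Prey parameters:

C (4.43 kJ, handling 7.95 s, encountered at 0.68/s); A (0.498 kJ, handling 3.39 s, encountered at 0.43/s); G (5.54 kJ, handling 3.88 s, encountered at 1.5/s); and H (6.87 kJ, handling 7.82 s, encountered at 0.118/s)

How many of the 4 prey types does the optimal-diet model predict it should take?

1

E/h in descending order: G 1.43, H 0.879, C 0.557, A 0.147 kJ/s. The optimal diet is the largest prefix of this list for which every included type satisfies E_i/h_i > R on the types above it.
Rate on top 1: 1.218. H: 0.879 < 1.218 → exclude; stop.
Optimal diet: G — 1 of 4 types.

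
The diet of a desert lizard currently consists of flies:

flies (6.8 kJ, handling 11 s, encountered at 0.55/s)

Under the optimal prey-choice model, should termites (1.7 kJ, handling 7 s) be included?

No

On flies alone, R = ΣλE/(1+Σλh) = 3.74/7.05 = 0.5305 kJ/s.
Profitability of termites: 1.7/7 = 0.2429 kJ/s.
Since 0.2429 < R, time spent handling termites is better spent searching.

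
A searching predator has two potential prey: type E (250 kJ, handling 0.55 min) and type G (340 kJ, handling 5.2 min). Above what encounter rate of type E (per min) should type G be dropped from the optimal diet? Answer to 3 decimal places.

At the threshold, the rate on type E alone equals the profitability of type G: λ·250/(1 + λ·0.55) = 340/5.2 = 65.38.
Rearranging, λ(250 − 65.38×0.55) = 65.38, so λ = 65.38/214 = 0.3055 per min.

0.305 per min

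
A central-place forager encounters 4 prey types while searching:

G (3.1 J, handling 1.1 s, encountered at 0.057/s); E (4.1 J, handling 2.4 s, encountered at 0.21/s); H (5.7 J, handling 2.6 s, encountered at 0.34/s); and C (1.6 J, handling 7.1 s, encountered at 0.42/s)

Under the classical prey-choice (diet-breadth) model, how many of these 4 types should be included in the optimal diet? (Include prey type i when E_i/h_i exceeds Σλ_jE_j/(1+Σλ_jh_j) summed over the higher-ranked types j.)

3

Rank by E/h (J/s): G 2.82, H 2.19, E 1.71, C 0.225. Include each in turn until the next type's E/h falls below the running intake rate.
Rate on top 1: 0.1663. H: 2.19 > 0.1663 → include.
Rate on top 2: 1.086. E: 1.71 > 1.086 → include.
Rate on top 3: 1.214. C: 0.225 < 1.214 → exclude; stop.
Optimal diet: G, H, E — 3 of 4 types.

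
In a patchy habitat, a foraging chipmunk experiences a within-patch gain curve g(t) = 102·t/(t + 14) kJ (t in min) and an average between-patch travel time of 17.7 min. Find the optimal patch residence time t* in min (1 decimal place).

Maximise g(t)/(T+t): set derivative to zero → g'(t)(T+t) = g(t).
g'(t) = 102·14/(t + 14)². Setting 102·14/(t+14)² = 102t/[(t+14)(17.7+t)] gives 14(17.7+t) = t(t+14), so t² = 14×17.7 = 247.8.
t* = √247.8 = 15.74 min.

15.7 min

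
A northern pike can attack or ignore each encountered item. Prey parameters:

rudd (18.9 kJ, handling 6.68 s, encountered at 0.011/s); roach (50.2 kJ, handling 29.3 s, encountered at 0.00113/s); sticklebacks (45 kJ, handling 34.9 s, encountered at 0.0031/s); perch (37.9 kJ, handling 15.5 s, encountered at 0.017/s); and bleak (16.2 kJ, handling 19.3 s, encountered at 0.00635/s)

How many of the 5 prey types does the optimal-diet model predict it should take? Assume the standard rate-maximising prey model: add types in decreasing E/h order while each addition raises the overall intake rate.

5

Profitabilities (E/h, kJ/s): rudd 2.83, perch 2.45, roach 1.71, sticklebacks 1.29, bleak 0.839. Add prey in this order while the next type's profitability exceeds the intake rate on those already taken.
Rate on top 1: 0.1937. perch: 2.45 > 0.1937 → include.
Rate on top 2: 0.6374. roach: 1.71 > 0.6374 → include.
Rate on top 3: 0.6634. sticklebacks: 1.29 > 0.6634 → include.
Rate on top 4: 0.7092. bleak: 0.839 > 0.7092 → include.
Optimal diet: rudd, perch, roach, sticklebacks, bleak — 5 of 5 types.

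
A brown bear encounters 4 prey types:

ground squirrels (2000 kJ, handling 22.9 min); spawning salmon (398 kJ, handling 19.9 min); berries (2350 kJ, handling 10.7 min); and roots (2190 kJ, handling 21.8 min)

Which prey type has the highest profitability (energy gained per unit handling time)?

In descending order of E/h:
berries: 2350/10.7 = 220 kJ/min
roots: 2190/21.8 = 100 kJ/min
ground squirrels: 2000/22.9 = 87.3 kJ/min
spawning salmon: 398/19.9 = 20 kJ/min

berries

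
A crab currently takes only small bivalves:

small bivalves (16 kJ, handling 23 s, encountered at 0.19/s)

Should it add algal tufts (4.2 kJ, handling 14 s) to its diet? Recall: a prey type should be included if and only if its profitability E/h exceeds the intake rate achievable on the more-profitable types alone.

No

On small bivalves alone, R = ΣλE/(1+Σλh) = 3.04/5.37 = 0.5661 kJ/s.
algal tufts: E/h = 4.2/14 = 0.3 kJ/s.
0.3 < 0.5661, so adding algal tufts would lower the average — exclude it.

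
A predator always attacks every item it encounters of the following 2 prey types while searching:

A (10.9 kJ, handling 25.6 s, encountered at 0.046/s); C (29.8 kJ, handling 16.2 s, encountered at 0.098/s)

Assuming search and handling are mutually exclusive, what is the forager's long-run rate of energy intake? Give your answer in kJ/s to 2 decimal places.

0.91 kJ/s

R = (0.046×10.9 + 0.098×29.8) / (1 + 0.046×25.6 + 0.098×16.2) = 3.422/3.765 = 0.9088 kJ/s.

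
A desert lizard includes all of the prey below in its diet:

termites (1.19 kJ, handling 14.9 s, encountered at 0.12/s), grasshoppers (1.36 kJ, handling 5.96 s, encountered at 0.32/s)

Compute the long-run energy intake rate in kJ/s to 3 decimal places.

0.123 kJ/s

Energy encountered per unit search time: 0.12×1.19 + 0.32×1.36 = 0.578 kJ/s.
Handling time per unit search time: 0.12×14.9 + 0.32×5.96 = 3.695.
Rate = 0.578/(1 + 3.695) = 0.1231 kJ/s.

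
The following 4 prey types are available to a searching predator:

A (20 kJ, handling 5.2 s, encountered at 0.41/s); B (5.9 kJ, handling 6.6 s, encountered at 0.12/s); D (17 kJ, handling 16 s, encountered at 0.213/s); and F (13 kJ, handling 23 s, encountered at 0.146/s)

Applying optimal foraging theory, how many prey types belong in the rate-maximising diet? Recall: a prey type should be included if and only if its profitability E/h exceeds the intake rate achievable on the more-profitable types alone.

E/h in descending order: A 3.85, D 1.06, B 0.894, F 0.565 kJ/s. The optimal diet is the largest prefix of this list for which every included type satisfies E_i/h_i > R on the types above it.
Rate on top 1: 2.618. D: 1.06 < 2.618 → exclude; stop.
Optimal diet: A — 1 of 4 types.

1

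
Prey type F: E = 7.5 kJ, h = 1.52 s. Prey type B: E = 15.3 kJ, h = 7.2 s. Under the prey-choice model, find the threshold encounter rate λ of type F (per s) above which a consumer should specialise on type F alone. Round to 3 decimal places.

Drop type B once their profitability E₂/h₂ falls below the rate achievable on type F alone: E₂/h₂ = λE₁/(1 + λh₁).
Solve for λ: λE₁h₂ = E₂(1 + λh₁) → λ(E₁h₂ − E₂h₁) = E₂ → λ = E₂/(E₁h₂ − E₂h₁).
λ = 15.3/(7.5×7.2 − 15.3×1.52) = 15.3/30.74 = 0.4977 per s.

0.498 per s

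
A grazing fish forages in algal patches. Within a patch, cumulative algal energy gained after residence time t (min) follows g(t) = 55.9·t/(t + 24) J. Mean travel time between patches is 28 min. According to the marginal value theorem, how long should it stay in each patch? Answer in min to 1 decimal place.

Optimal t* satisfies g'(t*) = g(t*)/(T + t*).
g'(t) = 55.9·24/(t + 24)². Setting 55.9·24/(t+24)² = 55.9t/[(t+24)(28+t)] gives 24(28+t) = t(t+24), so t² = 24×28 = 672.
t* = √672 = 25.92 min.

25.9 min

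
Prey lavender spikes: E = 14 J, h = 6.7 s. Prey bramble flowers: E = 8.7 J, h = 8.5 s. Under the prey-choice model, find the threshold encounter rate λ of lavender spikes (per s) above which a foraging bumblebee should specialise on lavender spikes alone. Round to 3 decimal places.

At the threshold, the rate on lavender spikes alone equals the profitability of bramble flowers: λ·14/(1 + λ·6.7) = 8.7/8.5 = 1.024.
Rearranging, λ(14 − 1.024×6.7) = 1.024, so λ = 1.024/7.142 = 0.1433 per s.

0.143 per s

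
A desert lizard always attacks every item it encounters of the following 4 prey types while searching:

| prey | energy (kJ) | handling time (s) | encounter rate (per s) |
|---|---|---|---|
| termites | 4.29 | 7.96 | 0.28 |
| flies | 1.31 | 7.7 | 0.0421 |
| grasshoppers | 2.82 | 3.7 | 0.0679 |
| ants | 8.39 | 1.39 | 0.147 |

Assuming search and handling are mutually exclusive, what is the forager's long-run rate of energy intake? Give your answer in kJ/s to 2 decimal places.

Energy encountered per unit search time: 0.28×4.29 + 0.0421×1.31 + 0.0679×2.82 + 0.147×8.39 = 2.681 kJ/s.
Handling time per unit search time: 0.28×7.96 + 0.0421×7.7 + 0.0679×3.7 + 0.147×1.39 = 3.009.
Rate = 2.681/(1 + 3.009) = 0.6689 kJ/s.

0.67 kJ/s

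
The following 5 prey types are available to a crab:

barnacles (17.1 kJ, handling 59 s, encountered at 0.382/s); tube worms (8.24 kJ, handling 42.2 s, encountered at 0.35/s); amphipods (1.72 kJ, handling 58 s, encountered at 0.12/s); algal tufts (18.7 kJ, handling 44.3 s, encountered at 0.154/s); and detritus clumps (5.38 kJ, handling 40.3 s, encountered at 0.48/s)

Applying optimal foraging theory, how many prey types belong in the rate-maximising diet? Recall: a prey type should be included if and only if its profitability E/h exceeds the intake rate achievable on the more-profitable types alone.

1

E/h in descending order: algal tufts 0.422, barnacles 0.29, tube worms 0.195, detritus clumps 0.133, amphipods 0.0297 kJ/s. The optimal diet is the largest prefix of this list for which every included type satisfies E_i/h_i > R on the types above it.
Rate on top 1: 0.3682. barnacles: 0.29 < 0.3682 → exclude; stop.
Optimal diet: algal tufts — 1 of 5 types.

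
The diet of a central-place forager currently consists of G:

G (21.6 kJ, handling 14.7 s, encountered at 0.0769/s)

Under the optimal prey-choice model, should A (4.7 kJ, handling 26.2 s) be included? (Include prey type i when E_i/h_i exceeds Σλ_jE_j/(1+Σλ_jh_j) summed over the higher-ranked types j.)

No

Current rate: (0.0769×21.6)/(1 + 0.0769×14.7) = 0.7797 kJ/s.
A: E/h = 4.7/26.2 = 0.1794 kJ/s.
0.1794 < 0.7797, so adding A would lower the average — exclude it.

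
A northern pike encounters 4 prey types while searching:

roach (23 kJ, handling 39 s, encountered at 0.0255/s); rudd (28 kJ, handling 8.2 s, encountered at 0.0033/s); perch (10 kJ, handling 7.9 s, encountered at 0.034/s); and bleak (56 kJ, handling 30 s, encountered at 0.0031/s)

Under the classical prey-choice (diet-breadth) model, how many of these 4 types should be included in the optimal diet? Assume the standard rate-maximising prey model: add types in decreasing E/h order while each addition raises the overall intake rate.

4

Profitabilities (E/h, kJ/s): rudd 3.41, bleak 1.87, perch 1.27, roach 0.59. Add prey in this order while the next type's profitability exceeds the intake rate on those already taken.
Rate on top 1: 0.08997. bleak: 1.87 > 0.08997 → include.
Rate on top 2: 0.2375. perch: 1.27 > 0.2375 → include.
Rate on top 3: 0.4364. roach: 0.59 > 0.4364 → include.
Optimal diet: rudd, bleak, perch, roach — 4 of 4 types.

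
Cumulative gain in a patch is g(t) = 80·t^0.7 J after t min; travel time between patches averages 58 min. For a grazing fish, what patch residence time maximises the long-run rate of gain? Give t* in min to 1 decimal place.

135.3 min

Maximise g(t)/(T+t): set derivative to zero → g'(t)(T+t) = g(t).
g'(t) = 0.7·80·t^-0.3. Setting 0.7·80·t^-0.3 = 80·t^0.7/(58+t) gives 0.7(58+t) = t, so 0.30·t = 0.7×58.
t* = 0.7×58/0.30 = 135.3 min.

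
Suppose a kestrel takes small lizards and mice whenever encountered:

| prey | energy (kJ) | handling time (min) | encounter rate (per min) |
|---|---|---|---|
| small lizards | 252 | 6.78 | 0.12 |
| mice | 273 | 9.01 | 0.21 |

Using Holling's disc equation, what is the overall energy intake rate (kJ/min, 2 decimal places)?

23.63 kJ/min

R = (0.12×252 + 0.21×273) / (1 + 0.12×6.78 + 0.21×9.01) = 87.57/3.706 = 23.63 kJ/min.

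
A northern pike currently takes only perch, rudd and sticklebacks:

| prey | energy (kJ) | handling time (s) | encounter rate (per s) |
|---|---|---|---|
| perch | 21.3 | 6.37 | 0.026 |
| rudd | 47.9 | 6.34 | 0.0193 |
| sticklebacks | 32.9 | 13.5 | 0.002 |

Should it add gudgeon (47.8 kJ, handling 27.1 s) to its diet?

Yes

On perch, rudd and sticklebacks alone, R = ΣλE/(1+Σλh) = 1.544/1.315 = 1.174 kJ/s.
Profitability of gudgeon: 47.8/27.1 = 1.764 kJ/s.
1.764 > 1.174, so adding gudgeon raises the average — include it.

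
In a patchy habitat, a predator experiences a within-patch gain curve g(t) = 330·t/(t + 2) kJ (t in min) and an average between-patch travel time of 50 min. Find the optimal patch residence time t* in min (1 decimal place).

10.0 min

Optimal t* satisfies g'(t*) = g(t*)/(T + t*).
g'(t) = 330·2/(t + 2)². Setting 330·2/(t+2)² = 330t/[(t+2)(50+t)] gives 2(50+t) = t(t+2), so t² = 2×50 = 100.
t* = √100 = 10 min.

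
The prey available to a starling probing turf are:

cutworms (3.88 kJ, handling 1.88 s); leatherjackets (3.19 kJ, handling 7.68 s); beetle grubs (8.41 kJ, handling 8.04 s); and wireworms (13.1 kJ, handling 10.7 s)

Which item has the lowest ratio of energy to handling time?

leatherjackets

In descending order of E/h:
cutworms: 3.88/1.88 = 2.06 kJ/s
wireworms: 13.1/10.7 = 1.22 kJ/s
beetle grubs: 8.41/8.04 = 1.05 kJ/s
leatherjackets: 3.19/7.68 = 0.415 kJ/s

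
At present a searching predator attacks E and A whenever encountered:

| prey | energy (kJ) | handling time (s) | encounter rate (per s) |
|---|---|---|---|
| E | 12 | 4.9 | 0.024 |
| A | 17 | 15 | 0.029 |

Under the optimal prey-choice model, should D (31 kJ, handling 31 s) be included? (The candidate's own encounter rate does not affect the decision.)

On E and A alone, R = ΣλE/(1+Σλh) = 0.781/1.553 = 0.503 kJ/s.
D: E/h = 31/31 = 1 kJ/s.
1 > 0.503, so adding D raises the average — include it.

Yes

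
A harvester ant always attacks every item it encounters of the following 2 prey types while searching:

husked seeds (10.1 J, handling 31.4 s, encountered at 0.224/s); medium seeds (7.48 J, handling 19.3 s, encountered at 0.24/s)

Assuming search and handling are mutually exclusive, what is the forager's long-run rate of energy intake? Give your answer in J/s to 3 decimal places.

R = (0.224×10.1 + 0.24×7.48) / (1 + 0.224×31.4 + 0.24×19.3) = 4.058/12.67 = 0.3204 J/s.

0.320 J/s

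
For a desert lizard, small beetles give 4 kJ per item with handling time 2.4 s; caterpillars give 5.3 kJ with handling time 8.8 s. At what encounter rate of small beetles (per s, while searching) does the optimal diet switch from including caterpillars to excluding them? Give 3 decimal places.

0.236 per s

Drop caterpillars once their profitability E₂/h₂ falls below the rate achievable on small beetles alone: E₂/h₂ = λE₁/(1 + λh₁).
Solve for λ: λE₁h₂ = E₂(1 + λh₁) → λ(E₁h₂ − E₂h₁) = E₂ → λ = E₂/(E₁h₂ − E₂h₁).
λ = 5.3/(4×8.8 − 5.3×2.4) = 5.3/22.48 = 0.2358 per s.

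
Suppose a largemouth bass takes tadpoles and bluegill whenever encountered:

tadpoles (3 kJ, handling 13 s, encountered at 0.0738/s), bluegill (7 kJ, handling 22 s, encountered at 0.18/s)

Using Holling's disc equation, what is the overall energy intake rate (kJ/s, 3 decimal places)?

0.250 kJ/s

R = Σλ_iE_i / (1 + Σλ_ih_i)
Numerator: 0.0738×3 + 0.18×7 = 1.481
Denominator: 1 + 0.0738×13 + 0.18×22 = 5.919
R = 1.481/5.919 = 0.2503 kJ/s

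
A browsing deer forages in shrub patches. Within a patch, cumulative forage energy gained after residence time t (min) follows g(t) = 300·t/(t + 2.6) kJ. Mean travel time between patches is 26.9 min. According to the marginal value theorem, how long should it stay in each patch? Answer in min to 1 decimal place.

8.4 min

Maximise g(t)/(T+t): set derivative to zero → g'(t)(T+t) = g(t).
g'(t) = 300·2.6/(t + 2.6)². Setting 300·2.6/(t+2.6)² = 300t/[(t+2.6)(26.9+t)] gives 2.6(26.9+t) = t(t+2.6), so t² = 2.6×26.9 = 69.94.
t* = √69.94 = 8.363 min.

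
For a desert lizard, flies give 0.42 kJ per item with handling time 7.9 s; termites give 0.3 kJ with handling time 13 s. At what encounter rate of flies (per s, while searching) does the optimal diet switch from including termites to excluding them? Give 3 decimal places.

The zero-one rule: include termites iff E₂/h₂ > λE₁/(1+λh₁). Equality gives the switch point.
λE₁h₂ = E₂ + λE₂h₁ ⇒ λ = E₂/(E₁h₂ − E₂h₁) = 0.3/(5.46 − 2.37) = 0.09709 per s.

0.097 per s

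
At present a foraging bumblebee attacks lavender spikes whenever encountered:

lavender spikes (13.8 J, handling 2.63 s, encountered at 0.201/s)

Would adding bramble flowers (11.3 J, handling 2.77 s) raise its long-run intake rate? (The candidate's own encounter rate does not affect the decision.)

Intake rate on the current diet: R = (0.201×13.8) / (1 + 0.201×2.63) = 2.774/1.529 = 1.815 J/s.
Profitability of bramble flowers: 11.3/2.77 = 4.079 J/s.
Since 4.079 > R, including bramble flowers increases the long-run rate.

Yes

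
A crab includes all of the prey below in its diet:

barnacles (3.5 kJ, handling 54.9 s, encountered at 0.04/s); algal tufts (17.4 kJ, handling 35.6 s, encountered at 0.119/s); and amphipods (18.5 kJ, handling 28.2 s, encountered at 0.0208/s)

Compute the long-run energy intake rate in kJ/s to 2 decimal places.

0.32 kJ/s

R = (0.04×3.5 + 0.119×17.4 + 0.0208×18.5) / (1 + 0.04×54.9 + 0.119×35.6 + 0.0208×28.2) = 2.595/8.019 = 0.3237 kJ/s.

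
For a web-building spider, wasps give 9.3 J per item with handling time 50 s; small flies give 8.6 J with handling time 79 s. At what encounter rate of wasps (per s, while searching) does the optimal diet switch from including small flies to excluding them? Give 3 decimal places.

0.028 per s

At the threshold, the rate on wasps alone equals the profitability of small flies: λ·9.3/(1 + λ·50) = 8.6/79 = 0.1089.
Rearranging, λ(9.3 − 0.1089×50) = 0.1089, so λ = 0.1089/3.857 = 0.02822 per s.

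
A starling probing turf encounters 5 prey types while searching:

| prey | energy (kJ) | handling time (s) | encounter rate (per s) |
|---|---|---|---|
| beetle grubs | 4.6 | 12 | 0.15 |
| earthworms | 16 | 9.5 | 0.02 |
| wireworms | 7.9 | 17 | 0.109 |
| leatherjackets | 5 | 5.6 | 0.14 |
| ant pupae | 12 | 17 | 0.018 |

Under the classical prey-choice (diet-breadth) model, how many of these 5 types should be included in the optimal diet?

Rank by E/h (kJ/s): earthworms 1.68, leatherjackets 0.893, ant pupae 0.706, wireworms 0.465, beetle grubs 0.383. Include each in turn until the next type's E/h falls below the running intake rate.
Rate on top 1: 0.2689. leatherjackets: 0.893 > 0.2689 → include.
Rate on top 2: 0.5167. ant pupae: 0.706 > 0.5167 → include.
Rate on top 3: 0.5421. wireworms: 0.465 < 0.5421 → exclude; stop.
Optimal diet: earthworms, leatherjackets, ant pupae — 3 of 5 types.

3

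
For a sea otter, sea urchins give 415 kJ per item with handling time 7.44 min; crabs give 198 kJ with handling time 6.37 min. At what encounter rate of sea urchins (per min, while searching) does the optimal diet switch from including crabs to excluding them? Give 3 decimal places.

0.169 per min

The zero-one rule: include crabs iff E₂/h₂ > λE₁/(1+λh₁). Equality gives the switch point.
λE₁h₂ = E₂ + λE₂h₁ ⇒ λ = E₂/(E₁h₂ − E₂h₁) = 198/(2644 − 1473) = 0.1692 per min.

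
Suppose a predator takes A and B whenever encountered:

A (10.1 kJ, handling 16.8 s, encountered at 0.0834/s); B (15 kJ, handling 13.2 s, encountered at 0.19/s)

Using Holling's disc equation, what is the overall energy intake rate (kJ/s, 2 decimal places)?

Energy encountered per unit search time: 0.0834×10.1 + 0.19×15 = 3.692 kJ/s.
Handling time per unit search time: 0.0834×16.8 + 0.19×13.2 = 3.909.
Rate = 3.692/(1 + 3.909) = 0.7521 kJ/s.

0.75 kJ/s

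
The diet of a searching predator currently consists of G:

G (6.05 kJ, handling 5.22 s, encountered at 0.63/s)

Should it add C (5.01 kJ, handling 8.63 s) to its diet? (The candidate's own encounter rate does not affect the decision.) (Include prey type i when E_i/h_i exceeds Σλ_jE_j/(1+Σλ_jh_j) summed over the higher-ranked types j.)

No

Intake rate on the current diet: R = (0.63×6.05) / (1 + 0.63×5.22) = 3.812/4.289 = 0.8888 kJ/s.
C: E/h = 5.01/8.63 = 0.5805 kJ/s.
0.5805 < 0.8888, so adding C would lower the average — exclude it.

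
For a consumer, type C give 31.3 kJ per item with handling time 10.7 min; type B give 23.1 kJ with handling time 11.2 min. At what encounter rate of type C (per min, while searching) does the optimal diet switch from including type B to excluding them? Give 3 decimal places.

0.223 per min

Drop type B once their profitability E₂/h₂ falls below the rate achievable on type C alone: E₂/h₂ = λE₁/(1 + λh₁).
Solve for λ: λE₁h₂ = E₂(1 + λh₁) → λ(E₁h₂ − E₂h₁) = E₂ → λ = E₂/(E₁h₂ − E₂h₁).
λ = 23.1/(31.3×11.2 − 23.1×10.7) = 23.1/103.4 = 0.2234 per min.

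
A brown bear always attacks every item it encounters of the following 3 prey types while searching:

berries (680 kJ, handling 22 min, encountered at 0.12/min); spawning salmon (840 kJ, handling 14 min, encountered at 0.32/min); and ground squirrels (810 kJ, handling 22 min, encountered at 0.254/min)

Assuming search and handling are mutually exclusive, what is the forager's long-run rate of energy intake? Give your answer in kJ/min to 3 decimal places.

40.570 kJ/min

Energy encountered per unit search time: 0.12×680 + 0.32×840 + 0.254×810 = 556.1 kJ/min.
Handling time per unit search time: 0.12×22 + 0.32×14 + 0.254×22 = 12.71.
Rate = 556.1/(1 + 12.71) = 40.57 kJ/min.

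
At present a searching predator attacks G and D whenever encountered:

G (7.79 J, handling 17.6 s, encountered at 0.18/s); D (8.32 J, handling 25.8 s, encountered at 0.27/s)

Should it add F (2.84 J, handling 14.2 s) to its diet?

No

Current rate: (0.18×7.79 + 0.27×8.32)/(1 + 0.18×17.6 + 0.27×25.8) = 0.3277 J/s.
F: E/h = 2.84/14.2 = 0.2 J/s.
Since 0.2 < R, time spent handling F is better spent searching.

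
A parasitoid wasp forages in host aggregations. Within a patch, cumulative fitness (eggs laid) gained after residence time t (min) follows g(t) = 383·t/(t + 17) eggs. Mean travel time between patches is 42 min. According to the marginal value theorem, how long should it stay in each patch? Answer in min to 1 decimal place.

By the marginal value theorem, leave when the instantaneous gain rate g'(t) equals the habitat-wide average g(t)/(T + t).
g'(t) = 383·17/(t + 17)². Setting 383·17/(t+17)² = 383t/[(t+17)(42+t)] gives 17(42+t) = t(t+17), so t² = 17×42 = 714.
t* = √714 = 26.72 min.

26.7 min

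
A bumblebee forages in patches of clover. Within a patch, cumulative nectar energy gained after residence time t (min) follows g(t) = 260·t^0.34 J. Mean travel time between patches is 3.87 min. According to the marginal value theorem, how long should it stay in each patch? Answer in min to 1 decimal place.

By the marginal value theorem, leave when the instantaneous gain rate g'(t) equals the habitat-wide average g(t)/(T + t).
g'(t) = 0.34·260·t^-0.66. Setting 0.34·260·t^-0.66 = 260·t^0.34/(3.87+t) gives 0.34(3.87+t) = t, so 0.66·t = 0.34×3.87.
t* = 0.34×3.87/0.66 = 1.994 min.

2.0 min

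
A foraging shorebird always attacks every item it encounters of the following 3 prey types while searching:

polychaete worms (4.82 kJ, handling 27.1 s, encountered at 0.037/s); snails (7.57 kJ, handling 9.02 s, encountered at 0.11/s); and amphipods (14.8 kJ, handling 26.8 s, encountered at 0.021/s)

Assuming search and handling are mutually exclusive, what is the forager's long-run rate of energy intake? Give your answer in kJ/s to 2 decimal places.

Energy encountered per unit search time: 0.037×4.82 + 0.11×7.57 + 0.021×14.8 = 1.322 kJ/s.
Handling time per unit search time: 0.037×27.1 + 0.11×9.02 + 0.021×26.8 = 2.558.
Rate = 1.322/(1 + 2.558) = 0.3715 kJ/s.

0.37 kJ/s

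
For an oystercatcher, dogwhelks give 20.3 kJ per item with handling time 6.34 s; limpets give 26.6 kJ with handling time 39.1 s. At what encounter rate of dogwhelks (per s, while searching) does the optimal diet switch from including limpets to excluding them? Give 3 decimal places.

The zero-one rule: include limpets iff E₂/h₂ > λE₁/(1+λh₁). Equality gives the switch point.
λE₁h₂ = E₂ + λE₂h₁ ⇒ λ = E₂/(E₁h₂ − E₂h₁) = 26.6/(793.7 − 168.6) = 0.04255 per s.

0.043 per s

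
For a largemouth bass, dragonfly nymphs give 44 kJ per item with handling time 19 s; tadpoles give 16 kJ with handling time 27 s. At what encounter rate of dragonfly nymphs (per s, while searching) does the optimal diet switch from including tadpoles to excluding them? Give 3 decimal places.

At the threshold, the rate on dragonfly nymphs alone equals the profitability of tadpoles: λ·44/(1 + λ·19) = 16/27 = 0.5926.
Rearranging, λ(44 − 0.5926×19) = 0.5926, so λ = 0.5926/32.74 = 0.0181 per s.

0.018 per s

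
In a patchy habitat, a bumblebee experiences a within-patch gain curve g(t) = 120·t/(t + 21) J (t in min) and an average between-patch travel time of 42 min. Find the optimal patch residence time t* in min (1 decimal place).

By the marginal value theorem, leave when the instantaneous gain rate g'(t) equals the habitat-wide average g(t)/(T + t).
g'(t) = 120·21/(t + 21)². Setting 120·21/(t+21)² = 120t/[(t+21)(42+t)] gives 21(42+t) = t(t+21), so t² = 21×42 = 882.
t* = √882 = 29.7 min.

29.7 min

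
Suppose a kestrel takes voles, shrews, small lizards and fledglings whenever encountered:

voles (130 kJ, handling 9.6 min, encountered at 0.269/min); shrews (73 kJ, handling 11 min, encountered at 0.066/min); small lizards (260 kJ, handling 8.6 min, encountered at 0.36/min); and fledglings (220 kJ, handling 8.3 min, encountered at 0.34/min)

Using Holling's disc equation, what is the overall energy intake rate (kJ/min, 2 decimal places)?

R = Σλ_iE_i / (1 + Σλ_ih_i)
Numerator: 0.269×130 + 0.066×73 + 0.36×260 + 0.34×220 = 208.2
Denominator: 1 + 0.269×9.6 + 0.066×11 + 0.36×8.6 + 0.34×8.3 = 10.23
R = 208.2/10.23 = 20.36 kJ/min

20.36 kJ/min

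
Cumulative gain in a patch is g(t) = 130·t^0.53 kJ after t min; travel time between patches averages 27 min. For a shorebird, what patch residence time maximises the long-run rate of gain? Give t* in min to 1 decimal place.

Optimal t* satisfies g'(t*) = g(t*)/(T + t*).
g'(t) = 0.53·130·t^-0.47. Setting 0.53·130·t^-0.47 = 130·t^0.53/(27+t) gives 0.53(27+t) = t, so 0.47·t = 0.53×27.
t* = 0.53×27/0.47 = 30.45 min.

30.4 min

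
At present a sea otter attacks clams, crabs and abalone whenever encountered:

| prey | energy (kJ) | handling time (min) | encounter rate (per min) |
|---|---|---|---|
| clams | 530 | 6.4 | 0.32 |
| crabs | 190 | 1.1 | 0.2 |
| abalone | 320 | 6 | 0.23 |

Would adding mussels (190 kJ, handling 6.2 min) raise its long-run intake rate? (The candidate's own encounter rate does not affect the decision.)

Current rate: (0.32×530 + 0.2×190 + 0.23×320)/(1 + 0.32×6.4 + 0.2×1.1 + 0.23×6) = 60.5 kJ/min.
Profitability of mussels: 190/6.2 = 30.65 kJ/min.
Since 30.65 < R, time spent handling mussels is better spent searching.

No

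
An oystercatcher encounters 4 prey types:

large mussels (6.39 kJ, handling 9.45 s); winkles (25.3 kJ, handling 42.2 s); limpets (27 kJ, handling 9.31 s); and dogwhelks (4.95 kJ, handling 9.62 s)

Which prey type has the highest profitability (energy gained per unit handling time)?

limpets

Profitability E/h (kJ/s): large mussels = 6.39/9.45 = 0.676, winkles = 25.3/42.2 = 0.6, limpets = 27/9.31 = 2.9, dogwhelks = 4.95/9.62 = 0.515.
Ranked: limpets > large mussels > winkles > dogwhelks.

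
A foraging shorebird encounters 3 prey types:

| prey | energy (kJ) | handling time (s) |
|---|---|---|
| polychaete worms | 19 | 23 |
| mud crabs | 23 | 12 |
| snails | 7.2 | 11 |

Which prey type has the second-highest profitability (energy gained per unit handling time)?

polychaete worms

In descending order of E/h:
mud crabs: 23/12 = 1.92 kJ/s
polychaete worms: 19/23 = 0.826 kJ/s
snails: 7.2/11 = 0.655 kJ/s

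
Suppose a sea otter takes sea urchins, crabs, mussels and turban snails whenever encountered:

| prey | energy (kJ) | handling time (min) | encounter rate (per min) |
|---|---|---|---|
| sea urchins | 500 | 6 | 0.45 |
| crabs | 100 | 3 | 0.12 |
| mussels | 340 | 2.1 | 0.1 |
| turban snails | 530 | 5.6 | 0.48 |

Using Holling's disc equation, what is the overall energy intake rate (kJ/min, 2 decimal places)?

R = Σλ_iE_i / (1 + Σλ_ih_i)
Numerator: 0.45×500 + 0.12×100 + 0.1×340 + 0.48×530 = 525.4
Denominator: 1 + 0.45×6 + 0.12×3 + 0.1×2.1 + 0.48×5.6 = 6.958
R = 525.4/6.958 = 75.51 kJ/min

75.51 kJ/min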